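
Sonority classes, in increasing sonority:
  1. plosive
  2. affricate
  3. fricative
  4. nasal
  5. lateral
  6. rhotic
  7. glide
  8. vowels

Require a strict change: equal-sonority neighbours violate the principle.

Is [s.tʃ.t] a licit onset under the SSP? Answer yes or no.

/s/ — fricative, sonority 3.
/tʃ/ — affricate, sonority 2.
/t/ — plosive, sonority 1.
The profile is 3-2-1. Between /s/ (3) and /tʃ/ (2) sonority does not rise, so the cluster violates the SSP.

no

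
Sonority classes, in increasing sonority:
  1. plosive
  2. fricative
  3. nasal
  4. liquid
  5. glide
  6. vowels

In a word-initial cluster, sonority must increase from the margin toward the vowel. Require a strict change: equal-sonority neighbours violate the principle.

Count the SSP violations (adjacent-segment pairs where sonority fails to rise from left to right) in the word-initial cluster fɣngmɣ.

/f/: fricative = 2.
/ɣ/: fricative = 2.
/n/: nasal = 3.
/g/: plosive = 1.
/m/: nasal = 3.
/ɣ/: fricative = 2.
/f/→/ɣ/: 2→2 (plateau) — violation.
/ɣ/→/n/: 2→3 (rises) — ok.
/n/→/g/: 3→1 (does not rise) — violation.
/g/→/m/: 1→3 (rises) — ok.
/m/→/ɣ/: 3→2 (does not rise) — violation.

3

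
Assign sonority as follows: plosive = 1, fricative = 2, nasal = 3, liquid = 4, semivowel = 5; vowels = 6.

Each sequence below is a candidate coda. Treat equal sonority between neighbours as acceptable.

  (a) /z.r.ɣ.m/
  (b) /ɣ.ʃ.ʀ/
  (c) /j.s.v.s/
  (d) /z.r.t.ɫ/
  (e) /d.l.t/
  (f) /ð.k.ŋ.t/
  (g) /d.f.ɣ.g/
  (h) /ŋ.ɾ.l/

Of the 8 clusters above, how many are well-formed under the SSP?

1

(a) sonority 2-4-2-3: ill-formed.
(b) sonority 2-2-4: ill-formed.
(c) sonority 5-2-2-2: well-formed.
(d) sonority 2-4-1-4: ill-formed.
(e) sonority 1-4-1: ill-formed.
(f) sonority 2-1-3-1: ill-formed.
(g) sonority 1-2-2-1: ill-formed.
(h) sonority 3-4-4: ill-formed.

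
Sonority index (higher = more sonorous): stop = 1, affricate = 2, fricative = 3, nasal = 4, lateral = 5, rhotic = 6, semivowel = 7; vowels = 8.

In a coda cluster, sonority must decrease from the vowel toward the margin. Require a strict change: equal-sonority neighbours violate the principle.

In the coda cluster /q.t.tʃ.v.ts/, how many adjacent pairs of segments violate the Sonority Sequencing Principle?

3

/q/ is a stop (sonority 1).
/t/ is a stop (sonority 1).
/tʃ/ is an affricate (sonority 2).
/v/ is a fricative (sonority 3).
/ts/ is an affricate (sonority 2).
/q/→/t/: 1→1 (plateau) — violation.
/t/→/tʃ/: 1→2 (does not fall) — violation.
/tʃ/→/v/: 2→3 (does not fall) — violation.
/v/→/ts/: 3→2 (falls) — ok.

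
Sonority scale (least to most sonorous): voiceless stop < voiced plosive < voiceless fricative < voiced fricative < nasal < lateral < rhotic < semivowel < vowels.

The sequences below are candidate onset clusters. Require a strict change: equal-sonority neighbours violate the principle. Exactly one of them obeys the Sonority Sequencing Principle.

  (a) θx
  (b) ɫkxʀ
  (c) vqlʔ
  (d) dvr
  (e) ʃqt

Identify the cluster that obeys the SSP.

d

(a) 3-3 → violates
(b) 6-1-3-7 → violates
(c) 4-1-6-1 → violates
(d) 2-4-7 → obeys
(e) 3-1-1 → violates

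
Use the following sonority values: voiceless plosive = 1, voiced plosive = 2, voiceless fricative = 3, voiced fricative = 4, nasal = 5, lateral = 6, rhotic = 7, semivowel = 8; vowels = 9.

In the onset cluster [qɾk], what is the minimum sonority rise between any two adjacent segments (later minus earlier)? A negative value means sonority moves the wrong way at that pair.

-6

/q/ is a voiceless plosive (sonority 1).
/ɾ/ is a rhotic (sonority 7).
/k/ is a voiceless plosive (sonority 1).
/q/→/ɾ/: change +6.
/ɾ/→/k/: change -6.
Minimum = -6.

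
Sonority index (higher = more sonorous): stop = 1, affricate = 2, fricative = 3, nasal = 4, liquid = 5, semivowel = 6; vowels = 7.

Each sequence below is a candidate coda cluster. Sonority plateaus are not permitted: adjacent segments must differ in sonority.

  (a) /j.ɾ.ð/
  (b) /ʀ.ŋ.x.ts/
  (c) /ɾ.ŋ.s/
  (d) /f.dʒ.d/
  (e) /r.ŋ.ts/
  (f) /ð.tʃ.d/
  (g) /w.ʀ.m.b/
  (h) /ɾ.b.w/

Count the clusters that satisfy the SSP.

7

(a) sonority 6-5-3: well-formed.
(b) sonority 5-4-3-2: well-formed.
(c) sonority 5-4-3: well-formed.
(d) sonority 3-2-1: well-formed.
(e) sonority 5-4-2: well-formed.
(f) sonority 3-2-1: well-formed.
(g) sonority 6-5-4-1: well-formed.
(h) sonority 5-1-6: ill-formed.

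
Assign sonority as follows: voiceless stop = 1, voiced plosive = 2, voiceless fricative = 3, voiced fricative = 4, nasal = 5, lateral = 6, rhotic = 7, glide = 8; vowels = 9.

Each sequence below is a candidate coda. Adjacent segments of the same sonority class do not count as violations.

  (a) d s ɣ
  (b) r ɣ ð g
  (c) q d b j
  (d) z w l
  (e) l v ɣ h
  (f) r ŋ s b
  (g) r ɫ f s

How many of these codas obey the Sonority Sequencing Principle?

4

(a) 2-3-4 → violates
(b) 7-4-4-2 → obeys
(c) 1-2-2-8 → violates
(d) 4-8-6 → violates
(e) 6-4-4-3 → obeys
(f) 7-5-3-2 → obeys
(g) 7-6-3-3 → obeys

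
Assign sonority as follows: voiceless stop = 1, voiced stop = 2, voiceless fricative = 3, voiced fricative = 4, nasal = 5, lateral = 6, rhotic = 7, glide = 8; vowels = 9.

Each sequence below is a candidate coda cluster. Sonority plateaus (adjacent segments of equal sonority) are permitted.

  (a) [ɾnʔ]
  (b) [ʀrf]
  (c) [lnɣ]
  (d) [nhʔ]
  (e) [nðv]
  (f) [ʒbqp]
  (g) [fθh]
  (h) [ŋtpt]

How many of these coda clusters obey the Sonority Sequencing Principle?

(a) sonority 7-5-1: well-formed.
(b) sonority 7-7-3: well-formed.
(c) sonority 6-5-4: well-formed.
(d) sonority 5-3-1: well-formed.
(e) sonority 5-4-4: well-formed.
(f) sonority 4-2-1-1: well-formed.
(g) sonority 3-3-3: well-formed.
(h) sonority 5-1-1-1: well-formed.

8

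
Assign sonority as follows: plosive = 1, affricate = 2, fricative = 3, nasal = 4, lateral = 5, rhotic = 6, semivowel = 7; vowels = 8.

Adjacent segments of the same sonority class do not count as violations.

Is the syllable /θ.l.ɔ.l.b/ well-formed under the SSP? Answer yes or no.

Onset: /θ/ is a fricative (sonority 3), /l/ is a lateral (sonority 5); then the nucleus /ɔ/ (sonority 8).
Onset profile 3-5-8 — rises to the nucleus.
Coda: /l/ is a lateral (sonority 5), /b/ is a plosive (sonority 1).
Coda profile 8-5-1 — falls from the nucleus.

yes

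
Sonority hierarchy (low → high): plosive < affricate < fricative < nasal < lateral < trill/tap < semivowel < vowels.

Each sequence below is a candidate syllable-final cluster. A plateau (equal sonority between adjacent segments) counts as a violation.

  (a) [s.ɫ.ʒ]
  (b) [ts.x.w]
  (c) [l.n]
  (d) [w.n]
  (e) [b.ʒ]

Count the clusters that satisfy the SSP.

(a) sonority 3-5-3: ill-formed.
(b) sonority 2-3-7: ill-formed.
(c) sonority 5-4: well-formed.
(d) sonority 7-4: well-formed.
(e) sonority 1-3: ill-formed.

2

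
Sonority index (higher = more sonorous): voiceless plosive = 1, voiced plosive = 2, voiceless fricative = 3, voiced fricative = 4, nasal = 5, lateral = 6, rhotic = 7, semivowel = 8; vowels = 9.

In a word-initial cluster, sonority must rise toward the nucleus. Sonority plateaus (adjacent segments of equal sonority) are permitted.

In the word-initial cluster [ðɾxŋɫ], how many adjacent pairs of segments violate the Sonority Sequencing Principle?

1

/ð/: voiced fricative = 4.
/ɾ/: rhotic = 7.
/x/: voiceless fricative = 3.
/ŋ/: nasal = 5.
/ɫ/: lateral = 6.
/ð/→/ɾ/: 4→7 (rises) — ok.
/ɾ/→/x/: 7→3 (does not rise) — violation.
/x/→/ŋ/: 3→5 (rises) — ok.
/ŋ/→/ɫ/: 5→6 (rises) — ok.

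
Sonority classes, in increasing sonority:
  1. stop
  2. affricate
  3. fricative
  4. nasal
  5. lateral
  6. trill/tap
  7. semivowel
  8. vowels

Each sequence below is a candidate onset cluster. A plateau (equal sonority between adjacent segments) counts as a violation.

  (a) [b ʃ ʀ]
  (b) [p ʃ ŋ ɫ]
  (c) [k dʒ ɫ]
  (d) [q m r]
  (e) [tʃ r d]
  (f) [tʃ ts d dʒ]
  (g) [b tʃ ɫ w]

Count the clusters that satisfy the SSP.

5

(a) sonority 1-3-6: well-formed.
(b) sonority 1-3-4-5: well-formed.
(c) sonority 1-2-5: well-formed.
(d) sonority 1-4-6: well-formed.
(e) sonority 2-6-1: ill-formed.
(f) sonority 2-2-1-2: ill-formed.
(g) sonority 1-2-5-7: well-formed.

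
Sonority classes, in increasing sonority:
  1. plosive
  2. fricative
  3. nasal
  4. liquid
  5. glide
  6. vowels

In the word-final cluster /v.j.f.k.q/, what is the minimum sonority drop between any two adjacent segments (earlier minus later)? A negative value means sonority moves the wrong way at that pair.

/v/ — fricative, sonority 2.
/j/ — glide, sonority 5.
/f/ — fricative, sonority 2.
/k/ — plosive, sonority 1.
/q/ — plosive, sonority 1.
/v/→/j/: change -3.
/j/→/f/: change +3.
/f/→/k/: change +1.
/k/→/q/: change +0.
Minimum = -3.

-3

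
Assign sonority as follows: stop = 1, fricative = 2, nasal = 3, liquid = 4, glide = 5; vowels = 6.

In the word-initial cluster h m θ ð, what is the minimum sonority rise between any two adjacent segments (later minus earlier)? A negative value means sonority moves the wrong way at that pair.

-1

/h/ — fricative, sonority 2.
/m/ — nasal, sonority 3.
/θ/ — fricative, sonority 2.
/ð/ — fricative, sonority 2.
/h/→/m/: change +1.
/m/→/θ/: change -1.
/θ/→/ð/: change +0.
Minimum = -1.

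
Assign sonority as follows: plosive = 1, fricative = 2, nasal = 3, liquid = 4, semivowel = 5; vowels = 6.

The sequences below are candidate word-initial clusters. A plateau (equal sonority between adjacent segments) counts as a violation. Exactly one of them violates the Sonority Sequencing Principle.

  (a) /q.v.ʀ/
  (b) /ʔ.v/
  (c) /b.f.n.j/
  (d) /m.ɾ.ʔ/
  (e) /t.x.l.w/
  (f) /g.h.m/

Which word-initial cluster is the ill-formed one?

(a) /q.v.ʀ/: profile 1-2-4 — obeys.
(b) /ʔ.v/: profile 1-2 — obeys.
(c) /b.f.n.j/: profile 1-2-3-5 — obeys.
(d) /m.ɾ.ʔ/: profile 3-4-1 — violates.
(e) /t.x.l.w/: profile 1-2-4-5 — obeys.
(f) /g.h.m/: profile 1-2-3 — obeys.

d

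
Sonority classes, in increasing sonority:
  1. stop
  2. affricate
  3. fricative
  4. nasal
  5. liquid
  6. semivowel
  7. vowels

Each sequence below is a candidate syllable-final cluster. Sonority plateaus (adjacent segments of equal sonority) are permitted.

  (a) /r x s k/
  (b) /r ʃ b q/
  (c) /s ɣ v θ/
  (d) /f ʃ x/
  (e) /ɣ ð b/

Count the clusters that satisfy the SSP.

5

(a) sonority 5-3-3-1: well-formed.
(b) sonority 5-3-1-1: well-formed.
(c) sonority 3-3-3-3: well-formed.
(d) sonority 3-3-3: well-formed.
(e) sonority 3-3-1: well-formed.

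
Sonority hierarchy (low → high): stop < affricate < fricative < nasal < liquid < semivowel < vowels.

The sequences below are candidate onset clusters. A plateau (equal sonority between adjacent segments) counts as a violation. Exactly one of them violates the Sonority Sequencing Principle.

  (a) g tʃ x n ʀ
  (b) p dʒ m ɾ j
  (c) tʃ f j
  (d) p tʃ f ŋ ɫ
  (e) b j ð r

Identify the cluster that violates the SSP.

e

(a) g tʃ x n ʀ: profile 1-2-3-4-5 — obeys.
(b) p dʒ m ɾ j: profile 1-2-4-5-6 — obeys.
(c) tʃ f j: profile 2-3-6 — obeys.
(d) p tʃ f ŋ ɫ: profile 1-2-3-4-5 — obeys.
(e) b j ð r: profile 1-6-3-5 — violates.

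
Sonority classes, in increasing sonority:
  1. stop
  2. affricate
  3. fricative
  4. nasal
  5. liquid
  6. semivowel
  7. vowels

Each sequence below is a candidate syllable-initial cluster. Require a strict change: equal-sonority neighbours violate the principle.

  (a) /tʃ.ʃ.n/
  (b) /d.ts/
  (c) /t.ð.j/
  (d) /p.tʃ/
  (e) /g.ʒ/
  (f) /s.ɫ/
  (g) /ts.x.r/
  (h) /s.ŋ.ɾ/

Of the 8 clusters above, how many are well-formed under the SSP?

8

(a) /tʃ.ʃ.n/: profile 2-3-4 — obeys.
(b) /d.ts/: profile 1-2 — obeys.
(c) /t.ð.j/: profile 1-3-6 — obeys.
(d) /p.tʃ/: profile 1-2 — obeys.
(e) /g.ʒ/: profile 1-3 — obeys.
(f) /s.ɫ/: profile 3-5 — obeys.
(g) /ts.x.r/: profile 2-3-5 — obeys.
(h) /s.ŋ.ɾ/: profile 3-4-5 — obeys.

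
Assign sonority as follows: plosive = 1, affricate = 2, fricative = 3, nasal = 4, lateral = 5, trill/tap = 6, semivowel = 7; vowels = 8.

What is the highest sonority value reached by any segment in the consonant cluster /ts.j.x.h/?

7

/ts/ — affricate, sonority 2.
/j/ — semivowel, sonority 7.
/x/ — fricative, sonority 3.
/h/ — fricative, sonority 3.
The maximum is 7.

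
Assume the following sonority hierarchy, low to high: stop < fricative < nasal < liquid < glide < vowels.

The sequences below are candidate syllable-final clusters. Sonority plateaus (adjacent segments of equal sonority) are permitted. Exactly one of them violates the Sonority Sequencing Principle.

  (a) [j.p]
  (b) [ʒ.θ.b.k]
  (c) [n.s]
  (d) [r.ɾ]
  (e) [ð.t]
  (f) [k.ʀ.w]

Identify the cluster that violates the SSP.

(a) 5-1 → obeys
(b) 2-2-1-1 → obeys
(c) 3-2 → obeys
(d) 4-4 → obeys
(e) 2-1 → obeys
(f) 1-4-5 → violates

f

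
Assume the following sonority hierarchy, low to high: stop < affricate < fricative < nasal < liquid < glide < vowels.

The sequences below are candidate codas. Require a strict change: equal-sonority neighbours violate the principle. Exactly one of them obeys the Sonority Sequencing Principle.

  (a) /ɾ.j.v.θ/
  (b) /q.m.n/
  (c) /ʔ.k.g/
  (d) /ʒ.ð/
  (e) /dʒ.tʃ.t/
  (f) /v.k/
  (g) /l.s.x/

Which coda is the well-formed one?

f

(a) sonority 5-6-3-3: ill-formed.
(b) sonority 1-4-4: ill-formed.
(c) sonority 1-1-1: ill-formed.
(d) sonority 3-3: ill-formed.
(e) sonority 2-2-1: ill-formed.
(f) sonority 3-1: well-formed.
(g) sonority 5-3-3: ill-formed.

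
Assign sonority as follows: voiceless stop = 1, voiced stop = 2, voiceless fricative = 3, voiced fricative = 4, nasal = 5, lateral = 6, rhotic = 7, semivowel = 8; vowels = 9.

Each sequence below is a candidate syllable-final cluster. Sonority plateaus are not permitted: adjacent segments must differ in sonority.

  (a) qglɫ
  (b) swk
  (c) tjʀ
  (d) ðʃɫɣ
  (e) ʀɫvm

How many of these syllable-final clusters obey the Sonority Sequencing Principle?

(a) qglɫ: profile 1-2-6-6 — violates.
(b) swk: profile 3-8-1 — violates.
(c) tjʀ: profile 1-8-7 — violates.
(d) ðʃɫɣ: profile 4-3-6-4 — violates.
(e) ʀɫvm: profile 7-6-4-5 — violates.

0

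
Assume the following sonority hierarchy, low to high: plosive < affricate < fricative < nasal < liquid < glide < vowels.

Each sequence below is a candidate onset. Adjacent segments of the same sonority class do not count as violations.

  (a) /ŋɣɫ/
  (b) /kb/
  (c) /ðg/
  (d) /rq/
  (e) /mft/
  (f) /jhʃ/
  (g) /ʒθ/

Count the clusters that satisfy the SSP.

(a) /ŋɣɫ/: profile 4-3-5 — violates.
(b) /kb/: profile 1-1 — obeys.
(c) /ðg/: profile 3-1 — violates.
(d) /rq/: profile 5-1 — violates.
(e) /mft/: profile 4-3-1 — violates.
(f) /jhʃ/: profile 6-3-3 — violates.
(g) /ʒθ/: profile 3-3 — obeys.

2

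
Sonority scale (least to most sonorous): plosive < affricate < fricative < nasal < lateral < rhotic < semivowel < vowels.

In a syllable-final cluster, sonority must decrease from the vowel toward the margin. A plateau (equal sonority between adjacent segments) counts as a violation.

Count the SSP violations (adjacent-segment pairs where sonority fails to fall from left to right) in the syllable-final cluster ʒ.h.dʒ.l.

/ʒ/: fricative = 3.
/h/: fricative = 3.
/dʒ/: affricate = 2.
/l/: lateral = 5.
/ʒ/→/h/: 3→3 (plateau) — violation.
/h/→/dʒ/: 3→2 (falls) — ok.
/dʒ/→/l/: 2→5 (does not fall) — violation.

2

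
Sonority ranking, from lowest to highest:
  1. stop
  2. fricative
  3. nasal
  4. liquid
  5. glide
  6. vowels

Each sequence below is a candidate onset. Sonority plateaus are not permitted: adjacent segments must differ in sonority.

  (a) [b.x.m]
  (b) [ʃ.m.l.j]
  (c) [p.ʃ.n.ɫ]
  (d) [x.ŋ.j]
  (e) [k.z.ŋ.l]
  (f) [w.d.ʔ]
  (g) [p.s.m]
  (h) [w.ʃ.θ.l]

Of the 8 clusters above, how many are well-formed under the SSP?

(a) [b.x.m]: profile 1-2-3 — obeys.
(b) [ʃ.m.l.j]: profile 2-3-4-5 — obeys.
(c) [p.ʃ.n.ɫ]: profile 1-2-3-4 — obeys.
(d) [x.ŋ.j]: profile 2-3-5 — obeys.
(e) [k.z.ŋ.l]: profile 1-2-3-4 — obeys.
(f) [w.d.ʔ]: profile 5-1-1 — violates.
(g) [p.s.m]: profile 1-2-3 — obeys.
(h) [w.ʃ.θ.l]: profile 5-2-2-4 — violates.

6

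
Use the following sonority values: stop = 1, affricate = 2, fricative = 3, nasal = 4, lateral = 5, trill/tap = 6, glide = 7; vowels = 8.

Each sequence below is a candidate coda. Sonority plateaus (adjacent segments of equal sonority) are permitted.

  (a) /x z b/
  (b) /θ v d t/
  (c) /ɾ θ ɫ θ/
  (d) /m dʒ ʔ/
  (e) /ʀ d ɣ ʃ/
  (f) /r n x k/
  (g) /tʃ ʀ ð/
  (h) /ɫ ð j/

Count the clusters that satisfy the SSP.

4

(a) 3-3-1 → obeys
(b) 3-3-1-1 → obeys
(c) 6-3-5-3 → violates
(d) 4-2-1 → obeys
(e) 6-1-3-3 → violates
(f) 6-4-3-1 → obeys
(g) 2-6-3 → violates
(h) 5-3-7 → violates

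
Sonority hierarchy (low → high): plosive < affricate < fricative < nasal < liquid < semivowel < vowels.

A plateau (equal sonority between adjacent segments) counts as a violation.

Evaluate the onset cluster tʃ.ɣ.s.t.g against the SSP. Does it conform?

no

/tʃ/ is an affricate (sonority 2).
/ɣ/ is a fricative (sonority 3).
/s/ is a fricative (sonority 3).
/t/ is a plosive (sonority 1).
/g/ is a plosive (sonority 1).
The profile is 2-3-3-1-1. Between /ɣ/ (3) and /s/ (3) sonority does not rise, so the cluster violates the SSP.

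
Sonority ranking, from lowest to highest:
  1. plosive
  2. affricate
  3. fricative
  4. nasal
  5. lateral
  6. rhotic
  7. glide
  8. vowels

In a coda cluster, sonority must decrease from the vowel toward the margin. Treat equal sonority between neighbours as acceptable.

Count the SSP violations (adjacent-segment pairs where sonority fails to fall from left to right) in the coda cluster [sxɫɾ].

2

/s/ — fricative, sonority 3.
/x/ — fricative, sonority 3.
/ɫ/ — lateral, sonority 5.
/ɾ/ — rhotic, sonority 6.
/s/→/x/: 3→3 (plateau, allowed) — ok.
/x/→/ɫ/: 3→5 (does not fall) — violation.
/ɫ/→/ɾ/: 5→6 (does not fall) — violation.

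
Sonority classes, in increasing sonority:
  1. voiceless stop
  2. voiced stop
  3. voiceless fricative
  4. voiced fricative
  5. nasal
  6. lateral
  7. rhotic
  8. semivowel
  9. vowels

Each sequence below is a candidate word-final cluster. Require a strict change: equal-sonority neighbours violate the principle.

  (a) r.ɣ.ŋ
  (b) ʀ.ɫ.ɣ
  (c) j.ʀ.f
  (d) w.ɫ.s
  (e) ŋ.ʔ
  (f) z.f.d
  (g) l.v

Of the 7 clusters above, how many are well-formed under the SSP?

(a) r.ɣ.ŋ: profile 7-4-5 — violates.
(b) ʀ.ɫ.ɣ: profile 7-6-4 — obeys.
(c) j.ʀ.f: profile 8-7-3 — obeys.
(d) w.ɫ.s: profile 8-6-3 — obeys.
(e) ŋ.ʔ: profile 5-1 — obeys.
(f) z.f.d: profile 4-3-2 — obeys.
(g) l.v: profile 6-4 — obeys.

6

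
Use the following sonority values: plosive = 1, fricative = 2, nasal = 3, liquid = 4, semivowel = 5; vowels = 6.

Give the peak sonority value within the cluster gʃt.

2

/g/ is a plosive (sonority 1).
/ʃ/ is a fricative (sonority 2).
/t/ is a plosive (sonority 1).
The maximum is 2.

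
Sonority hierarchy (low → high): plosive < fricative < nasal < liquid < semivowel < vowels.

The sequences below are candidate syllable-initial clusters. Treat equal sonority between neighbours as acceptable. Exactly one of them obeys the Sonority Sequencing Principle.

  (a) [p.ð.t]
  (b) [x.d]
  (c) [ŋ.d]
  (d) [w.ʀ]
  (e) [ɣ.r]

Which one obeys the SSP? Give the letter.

e

(a) [p.ð.t]: profile 1-2-1 — violates.
(b) [x.d]: profile 2-1 — violates.
(c) [ŋ.d]: profile 3-1 — violates.
(d) [w.ʀ]: profile 5-4 — violates.
(e) [ɣ.r]: profile 2-4 — obeys.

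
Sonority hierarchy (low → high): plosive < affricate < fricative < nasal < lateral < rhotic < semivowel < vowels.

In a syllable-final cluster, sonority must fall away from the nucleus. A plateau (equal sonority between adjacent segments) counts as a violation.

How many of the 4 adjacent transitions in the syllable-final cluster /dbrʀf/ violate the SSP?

/d/: plosive = 1.
/b/: plosive = 1.
/r/: rhotic = 6.
/ʀ/: rhotic = 6.
/f/: fricative = 3.
/d/→/b/: 1→1 (plateau) — violation.
/b/→/r/: 1→6 (does not fall) — violation.
/r/→/ʀ/: 6→6 (plateau) — violation.
/ʀ/→/f/: 6→3 (falls) — ok.

3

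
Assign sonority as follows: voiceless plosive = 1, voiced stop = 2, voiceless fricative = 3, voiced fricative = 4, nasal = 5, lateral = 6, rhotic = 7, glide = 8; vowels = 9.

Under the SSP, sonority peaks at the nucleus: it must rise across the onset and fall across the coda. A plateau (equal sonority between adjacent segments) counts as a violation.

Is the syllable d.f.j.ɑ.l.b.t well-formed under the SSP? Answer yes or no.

Onset: /d/ is a voiced stop (sonority 2), /f/ is a voiceless fricative (sonority 3), /j/ is a glide (sonority 8); then the nucleus /ɑ/ (sonority 9).
Onset profile 2-3-8-9 — rises to the nucleus.
Coda: /l/ is a lateral (sonority 6), /b/ is a voiced stop (sonority 2), /t/ is a voiceless plosive (sonority 1).
Coda profile 9-6-2-1 — falls from the nucleus.

yes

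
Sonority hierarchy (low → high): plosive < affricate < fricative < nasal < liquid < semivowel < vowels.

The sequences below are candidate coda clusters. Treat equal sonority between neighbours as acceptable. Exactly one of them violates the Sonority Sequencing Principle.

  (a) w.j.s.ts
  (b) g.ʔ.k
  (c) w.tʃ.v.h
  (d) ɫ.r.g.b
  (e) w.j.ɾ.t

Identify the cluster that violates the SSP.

c

(a) 6-6-3-2 → obeys
(b) 1-1-1 → obeys
(c) 6-2-3-3 → violates
(d) 5-5-1-1 → obeys
(e) 6-6-5-1 → obeys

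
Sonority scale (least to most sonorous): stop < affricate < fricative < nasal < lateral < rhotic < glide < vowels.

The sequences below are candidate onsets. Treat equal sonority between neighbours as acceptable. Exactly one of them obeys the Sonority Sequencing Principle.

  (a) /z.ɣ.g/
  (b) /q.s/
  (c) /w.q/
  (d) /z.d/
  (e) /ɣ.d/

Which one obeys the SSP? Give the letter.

b

(a) sonority 3-3-1: ill-formed.
(b) sonority 1-3: well-formed.
(c) sonority 7-1: ill-formed.
(d) sonority 3-1: ill-formed.
(e) sonority 3-1: ill-formed.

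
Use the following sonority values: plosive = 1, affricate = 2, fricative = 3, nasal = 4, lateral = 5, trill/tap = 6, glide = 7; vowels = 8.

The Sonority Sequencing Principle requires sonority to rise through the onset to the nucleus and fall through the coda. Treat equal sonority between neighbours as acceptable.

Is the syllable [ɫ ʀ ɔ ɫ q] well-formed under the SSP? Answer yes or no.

yes

Onset: /ɫ/ is a lateral (sonority 5), /ʀ/ is a trill/tap (sonority 6); then the nucleus /ɔ/ (sonority 8).
Onset profile 5-6-8 — rises to the nucleus.
Coda: /ɫ/ is a lateral (sonority 5), /q/ is a plosive (sonority 1).
Coda profile 8-5-1 — falls from the nucleus.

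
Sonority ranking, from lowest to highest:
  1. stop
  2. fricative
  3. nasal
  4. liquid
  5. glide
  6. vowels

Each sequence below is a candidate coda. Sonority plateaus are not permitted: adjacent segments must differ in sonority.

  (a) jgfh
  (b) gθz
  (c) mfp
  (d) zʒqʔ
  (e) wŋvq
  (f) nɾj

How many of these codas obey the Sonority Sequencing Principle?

2

(a) 5-1-2-2 → violates
(b) 1-2-2 → violates
(c) 3-2-1 → obeys
(d) 2-2-1-1 → violates
(e) 5-3-2-1 → obeys
(f) 3-4-5 → violates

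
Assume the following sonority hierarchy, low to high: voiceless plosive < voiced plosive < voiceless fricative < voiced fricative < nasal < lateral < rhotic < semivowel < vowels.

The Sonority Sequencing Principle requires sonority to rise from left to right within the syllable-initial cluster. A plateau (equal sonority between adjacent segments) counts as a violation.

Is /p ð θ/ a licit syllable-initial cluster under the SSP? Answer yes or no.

/p/ is a voiceless plosive (sonority 1).
/ð/ is a voiced fricative (sonority 4).
/θ/ is a voiceless fricative (sonority 3).
The profile is 1-4-3. Between /ð/ (4) and /θ/ (3) sonority does not rise, so the cluster violates the SSP.

no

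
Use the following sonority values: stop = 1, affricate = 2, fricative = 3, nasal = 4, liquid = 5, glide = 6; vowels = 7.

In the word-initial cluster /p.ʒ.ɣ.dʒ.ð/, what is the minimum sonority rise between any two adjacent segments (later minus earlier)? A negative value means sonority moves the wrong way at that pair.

/p/: stop = 1.
/ʒ/: fricative = 3.
/ɣ/: fricative = 3.
/dʒ/: affricate = 2.
/ð/: fricative = 3.
/p/→/ʒ/: change +2.
/ʒ/→/ɣ/: change +0.
/ɣ/→/dʒ/: change -1.
/dʒ/→/ð/: change +1.
Minimum = -1.

-1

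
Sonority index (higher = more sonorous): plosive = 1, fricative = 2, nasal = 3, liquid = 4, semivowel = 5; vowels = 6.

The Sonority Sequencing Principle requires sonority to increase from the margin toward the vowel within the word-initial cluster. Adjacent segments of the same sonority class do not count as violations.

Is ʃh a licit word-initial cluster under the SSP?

/ʃ/: fricative = 2.
/h/: fricative = 2.
The profile 2-2 is non-decreasing (plateaus allowed), so the word-initial cluster satisfies the SSP.

yes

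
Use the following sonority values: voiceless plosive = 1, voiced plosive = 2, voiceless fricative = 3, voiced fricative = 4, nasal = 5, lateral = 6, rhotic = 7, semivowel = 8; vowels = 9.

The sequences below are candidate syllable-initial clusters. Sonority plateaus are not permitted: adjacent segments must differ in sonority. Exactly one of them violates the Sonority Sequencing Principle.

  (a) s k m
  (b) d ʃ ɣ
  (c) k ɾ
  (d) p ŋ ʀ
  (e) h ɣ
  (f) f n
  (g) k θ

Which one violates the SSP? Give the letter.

(a) 3-1-5 → violates
(b) 2-3-4 → obeys
(c) 1-7 → obeys
(d) 1-5-7 → obeys
(e) 3-4 → obeys
(f) 3-5 → obeys
(g) 1-3 → obeys

a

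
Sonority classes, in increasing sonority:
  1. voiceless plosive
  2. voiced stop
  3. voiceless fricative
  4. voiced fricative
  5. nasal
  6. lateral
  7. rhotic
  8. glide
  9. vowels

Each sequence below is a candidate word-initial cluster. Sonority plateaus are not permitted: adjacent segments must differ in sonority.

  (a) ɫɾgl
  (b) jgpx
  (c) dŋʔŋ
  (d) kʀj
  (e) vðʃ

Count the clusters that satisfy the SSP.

(a) sonority 6-7-2-6: ill-formed.
(b) sonority 8-2-1-3: ill-formed.
(c) sonority 2-5-1-5: ill-formed.
(d) sonority 1-7-8: well-formed.
(e) sonority 4-4-3: ill-formed.

1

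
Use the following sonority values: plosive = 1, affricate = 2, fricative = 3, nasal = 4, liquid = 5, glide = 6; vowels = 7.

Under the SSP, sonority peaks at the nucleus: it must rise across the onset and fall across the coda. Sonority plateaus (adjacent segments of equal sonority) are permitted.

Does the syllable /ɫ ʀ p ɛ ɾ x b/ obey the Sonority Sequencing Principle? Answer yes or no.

no

Onset: /ɫ/ is a liquid (sonority 5), /ʀ/ is a liquid (sonority 5), /p/ is a plosive (sonority 1); then the nucleus /ɛ/ (sonority 7).
Onset profile 5-5-1-7 — does not rise throughout.
Coda: /ɾ/ is a liquid (sonority 5), /x/ is a fricative (sonority 3), /b/ is a plosive (sonority 1).
Coda profile 7-5-3-1 — falls from the nucleus.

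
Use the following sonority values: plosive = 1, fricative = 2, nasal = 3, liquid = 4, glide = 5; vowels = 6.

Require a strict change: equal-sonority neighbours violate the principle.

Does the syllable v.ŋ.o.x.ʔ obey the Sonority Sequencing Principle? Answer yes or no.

yes

Onset: /v/ is a fricative (sonority 2), /ŋ/ is a nasal (sonority 3); then the nucleus /o/ (sonority 6).
Onset profile 2-3-6 — rises to the nucleus.
Coda: /x/ is a fricative (sonority 2), /ʔ/ is a plosive (sonority 1).
Coda profile 6-2-1 — falls from the nucleus.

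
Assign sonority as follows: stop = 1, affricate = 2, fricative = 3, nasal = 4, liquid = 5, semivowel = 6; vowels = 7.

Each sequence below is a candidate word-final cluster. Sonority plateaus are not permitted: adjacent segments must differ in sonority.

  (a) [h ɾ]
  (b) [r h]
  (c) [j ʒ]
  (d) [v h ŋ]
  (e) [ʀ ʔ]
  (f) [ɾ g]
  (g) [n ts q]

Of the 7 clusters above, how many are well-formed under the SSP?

(a) 3-5 → violates
(b) 5-3 → obeys
(c) 6-3 → obeys
(d) 3-3-4 → violates
(e) 5-1 → obeys
(f) 5-1 → obeys
(g) 4-2-1 → obeys

5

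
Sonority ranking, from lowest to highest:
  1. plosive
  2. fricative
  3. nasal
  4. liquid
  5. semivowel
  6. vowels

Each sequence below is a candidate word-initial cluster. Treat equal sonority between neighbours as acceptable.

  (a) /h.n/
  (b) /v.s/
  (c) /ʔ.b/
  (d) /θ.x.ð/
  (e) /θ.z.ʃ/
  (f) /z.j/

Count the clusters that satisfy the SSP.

6

(a) sonority 2-3: well-formed.
(b) sonority 2-2: well-formed.
(c) sonority 1-1: well-formed.
(d) sonority 2-2-2: well-formed.
(e) sonority 2-2-2: well-formed.
(f) sonority 2-5: well-formed.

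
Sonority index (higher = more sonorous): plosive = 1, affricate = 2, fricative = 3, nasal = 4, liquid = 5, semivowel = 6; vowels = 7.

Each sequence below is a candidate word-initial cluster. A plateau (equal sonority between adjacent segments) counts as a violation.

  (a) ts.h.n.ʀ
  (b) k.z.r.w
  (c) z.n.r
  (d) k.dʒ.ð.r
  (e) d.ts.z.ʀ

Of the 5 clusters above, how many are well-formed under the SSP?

(a) ts.h.n.ʀ: profile 2-3-4-5 — obeys.
(b) k.z.r.w: profile 1-3-5-6 — obeys.
(c) z.n.r: profile 3-4-5 — obeys.
(d) k.dʒ.ð.r: profile 1-2-3-5 — obeys.
(e) d.ts.z.ʀ: profile 1-2-3-5 — obeys.

5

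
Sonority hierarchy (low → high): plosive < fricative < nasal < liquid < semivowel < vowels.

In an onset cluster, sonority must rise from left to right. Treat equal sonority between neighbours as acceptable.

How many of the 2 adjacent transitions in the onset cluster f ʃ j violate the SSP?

/f/: fricative = 2.
/ʃ/: fricative = 2.
/j/: semivowel = 5.
/f/→/ʃ/: 2→2 (plateau, allowed) — ok.
/ʃ/→/j/: 2→5 (rises) — ok.

0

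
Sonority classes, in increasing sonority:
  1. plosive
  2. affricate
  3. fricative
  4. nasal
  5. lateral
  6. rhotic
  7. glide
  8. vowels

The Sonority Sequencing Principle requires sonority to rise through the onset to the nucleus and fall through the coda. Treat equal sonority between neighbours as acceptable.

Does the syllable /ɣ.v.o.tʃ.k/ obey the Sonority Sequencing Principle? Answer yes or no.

yes

Onset: /ɣ/ is a fricative (sonority 3), /v/ is a fricative (sonority 3); then the nucleus /o/ (sonority 8).
Onset profile 3-3-8 — rises to the nucleus.
Coda: /tʃ/ is an affricate (sonority 2), /k/ is a plosive (sonority 1).
Coda profile 8-2-1 — falls from the nucleus.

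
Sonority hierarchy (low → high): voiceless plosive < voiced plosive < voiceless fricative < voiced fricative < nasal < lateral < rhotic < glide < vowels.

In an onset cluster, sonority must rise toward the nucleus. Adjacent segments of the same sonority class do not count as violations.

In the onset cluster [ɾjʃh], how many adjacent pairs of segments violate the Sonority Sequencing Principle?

1

/ɾ/ is a rhotic (sonority 7).
/j/ is a glide (sonority 8).
/ʃ/ is a voiceless fricative (sonority 3).
/h/ is a voiceless fricative (sonority 3).
/ɾ/→/j/: 7→8 (rises) — ok.
/j/→/ʃ/: 8→3 (does not rise) — violation.
/ʃ/→/h/: 3→3 (plateau, allowed) — ok.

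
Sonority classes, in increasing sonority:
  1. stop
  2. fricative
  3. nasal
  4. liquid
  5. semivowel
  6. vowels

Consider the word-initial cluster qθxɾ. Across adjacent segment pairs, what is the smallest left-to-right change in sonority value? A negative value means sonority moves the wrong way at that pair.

/q/: stop = 1.
/θ/: fricative = 2.
/x/: fricative = 2.
/ɾ/: liquid = 4.
/q/→/θ/: change +1.
/θ/→/x/: change +0.
/x/→/ɾ/: change +2.
Minimum = 0.

0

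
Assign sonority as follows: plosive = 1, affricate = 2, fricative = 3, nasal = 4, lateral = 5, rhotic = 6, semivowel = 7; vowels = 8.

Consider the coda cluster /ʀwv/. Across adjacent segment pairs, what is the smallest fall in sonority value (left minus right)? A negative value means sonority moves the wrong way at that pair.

-1

/ʀ/ is a rhotic (sonority 6).
/w/ is a semivowel (sonority 7).
/v/ is a fricative (sonority 3).
/ʀ/→/w/: change -1.
/w/→/v/: change +4.
Minimum = -1.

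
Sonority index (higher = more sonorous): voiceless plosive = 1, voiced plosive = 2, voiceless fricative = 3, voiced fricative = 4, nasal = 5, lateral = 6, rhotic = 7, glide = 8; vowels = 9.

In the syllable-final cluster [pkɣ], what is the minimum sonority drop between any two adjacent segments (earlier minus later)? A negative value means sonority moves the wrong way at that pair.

-3

/p/ is a voiceless plosive (sonority 1).
/k/ is a voiceless plosive (sonority 1).
/ɣ/ is a voiced fricative (sonority 4).
/p/→/k/: change +0.
/k/→/ɣ/: change -3.
Minimum = -3.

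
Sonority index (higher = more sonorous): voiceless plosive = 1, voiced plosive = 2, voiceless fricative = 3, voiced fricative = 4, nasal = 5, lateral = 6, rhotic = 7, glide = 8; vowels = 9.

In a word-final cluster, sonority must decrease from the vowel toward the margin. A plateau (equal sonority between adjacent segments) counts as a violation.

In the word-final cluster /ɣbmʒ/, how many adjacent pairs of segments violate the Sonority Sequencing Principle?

/ɣ/ is a voiced fricative (sonority 4).
/b/ is a voiced plosive (sonority 2).
/m/ is a nasal (sonority 5).
/ʒ/ is a voiced fricative (sonority 4).
/ɣ/→/b/: 4→2 (falls) — ok.
/b/→/m/: 2→5 (does not fall) — violation.
/m/→/ʒ/: 5→4 (falls) — ok.

1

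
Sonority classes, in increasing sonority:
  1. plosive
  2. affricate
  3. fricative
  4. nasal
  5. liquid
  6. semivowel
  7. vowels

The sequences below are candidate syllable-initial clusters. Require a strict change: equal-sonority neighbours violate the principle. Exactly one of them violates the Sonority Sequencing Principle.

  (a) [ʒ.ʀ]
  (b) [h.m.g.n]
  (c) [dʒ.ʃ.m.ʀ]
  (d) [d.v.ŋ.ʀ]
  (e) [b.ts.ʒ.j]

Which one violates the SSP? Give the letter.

b

(a) sonority 3-5: well-formed.
(b) sonority 3-4-1-4: ill-formed.
(c) sonority 2-3-4-5: well-formed.
(d) sonority 1-3-4-5: well-formed.
(e) sonority 1-2-3-6: well-formed.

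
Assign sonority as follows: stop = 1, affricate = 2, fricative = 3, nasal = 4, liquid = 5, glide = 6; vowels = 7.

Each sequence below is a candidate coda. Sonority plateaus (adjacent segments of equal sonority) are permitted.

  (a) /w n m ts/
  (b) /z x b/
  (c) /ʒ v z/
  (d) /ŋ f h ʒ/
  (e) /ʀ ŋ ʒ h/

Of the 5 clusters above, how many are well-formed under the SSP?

5

(a) 6-4-4-2 → obeys
(b) 3-3-1 → obeys
(c) 3-3-3 → obeys
(d) 4-3-3-3 → obeys
(e) 5-4-3-3 → obeys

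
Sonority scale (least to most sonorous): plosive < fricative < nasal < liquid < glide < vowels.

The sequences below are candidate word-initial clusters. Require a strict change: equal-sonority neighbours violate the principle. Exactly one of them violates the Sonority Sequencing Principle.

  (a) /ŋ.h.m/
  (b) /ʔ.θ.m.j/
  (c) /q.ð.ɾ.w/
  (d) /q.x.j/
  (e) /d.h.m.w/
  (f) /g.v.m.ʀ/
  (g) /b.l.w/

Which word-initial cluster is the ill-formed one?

(a) /ŋ.h.m/: profile 3-2-3 — violates.
(b) /ʔ.θ.m.j/: profile 1-2-3-5 — obeys.
(c) /q.ð.ɾ.w/: profile 1-2-4-5 — obeys.
(d) /q.x.j/: profile 1-2-5 — obeys.
(e) /d.h.m.w/: profile 1-2-3-5 — obeys.
(f) /g.v.m.ʀ/: profile 1-2-3-4 — obeys.
(g) /b.l.w/: profile 1-4-5 — obeys.

a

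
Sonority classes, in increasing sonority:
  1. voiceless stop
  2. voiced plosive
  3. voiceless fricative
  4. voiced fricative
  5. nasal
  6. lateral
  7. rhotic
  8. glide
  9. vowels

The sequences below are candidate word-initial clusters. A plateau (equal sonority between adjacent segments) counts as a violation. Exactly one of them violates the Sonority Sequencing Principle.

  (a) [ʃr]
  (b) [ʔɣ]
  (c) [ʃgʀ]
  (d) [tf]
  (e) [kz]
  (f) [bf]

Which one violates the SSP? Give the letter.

(a) 3-7 → obeys
(b) 1-4 → obeys
(c) 3-2-7 → violates
(d) 1-3 → obeys
(e) 1-4 → obeys
(f) 2-3 → obeys

c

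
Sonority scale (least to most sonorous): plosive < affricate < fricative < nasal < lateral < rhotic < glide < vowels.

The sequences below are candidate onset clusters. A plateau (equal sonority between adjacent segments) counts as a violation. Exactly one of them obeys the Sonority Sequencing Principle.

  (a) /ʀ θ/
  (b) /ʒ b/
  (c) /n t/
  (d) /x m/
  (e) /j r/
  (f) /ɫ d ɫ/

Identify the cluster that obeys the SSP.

d

(a) 6-3 → violates
(b) 3-1 → violates
(c) 4-1 → violates
(d) 3-4 → obeys
(e) 7-6 → violates
(f) 5-1-5 → violates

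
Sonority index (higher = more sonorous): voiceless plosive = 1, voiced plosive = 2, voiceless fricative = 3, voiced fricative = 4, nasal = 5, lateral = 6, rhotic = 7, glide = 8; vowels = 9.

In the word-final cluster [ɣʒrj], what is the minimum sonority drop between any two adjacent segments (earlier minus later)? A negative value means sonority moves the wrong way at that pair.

-3

/ɣ/ is a voiced fricative (sonority 4).
/ʒ/ is a voiced fricative (sonority 4).
/r/ is a rhotic (sonority 7).
/j/ is a glide (sonority 8).
/ɣ/→/ʒ/: change +0.
/ʒ/→/r/: change -3.
/r/→/j/: change -1.
Minimum = -3.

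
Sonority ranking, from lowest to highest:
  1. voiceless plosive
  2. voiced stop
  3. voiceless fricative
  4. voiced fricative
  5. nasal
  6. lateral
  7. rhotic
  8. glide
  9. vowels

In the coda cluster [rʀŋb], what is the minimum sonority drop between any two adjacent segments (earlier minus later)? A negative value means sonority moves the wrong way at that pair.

0

/r/: rhotic = 7.
/ʀ/: rhotic = 7.
/ŋ/: nasal = 5.
/b/: voiced stop = 2.
/r/→/ʀ/: change +0.
/ʀ/→/ŋ/: change +2.
/ŋ/→/b/: change +3.
Minimum = 0.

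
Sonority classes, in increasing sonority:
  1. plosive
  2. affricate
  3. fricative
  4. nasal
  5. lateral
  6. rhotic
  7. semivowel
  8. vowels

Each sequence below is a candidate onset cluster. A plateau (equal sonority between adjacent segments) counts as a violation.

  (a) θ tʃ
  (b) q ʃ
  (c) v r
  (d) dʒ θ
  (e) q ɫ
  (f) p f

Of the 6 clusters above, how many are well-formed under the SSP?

(a) sonority 3-2: ill-formed.
(b) sonority 1-3: well-formed.
(c) sonority 3-6: well-formed.
(d) sonority 2-3: well-formed.
(e) sonority 1-5: well-formed.
(f) sonority 1-3: well-formed.

5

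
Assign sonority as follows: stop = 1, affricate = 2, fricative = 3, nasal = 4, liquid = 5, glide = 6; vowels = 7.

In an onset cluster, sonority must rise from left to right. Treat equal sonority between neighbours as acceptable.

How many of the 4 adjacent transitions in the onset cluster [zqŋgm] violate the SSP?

/z/ — fricative, sonority 3.
/q/ — stop, sonority 1.
/ŋ/ — nasal, sonority 4.
/g/ — stop, sonority 1.
/m/ — nasal, sonority 4.
/z/→/q/: 3→1 (does not rise) — violation.
/q/→/ŋ/: 1→4 (rises) — ok.
/ŋ/→/g/: 4→1 (does not rise) — violation.
/g/→/m/: 1→4 (rises) — ok.

2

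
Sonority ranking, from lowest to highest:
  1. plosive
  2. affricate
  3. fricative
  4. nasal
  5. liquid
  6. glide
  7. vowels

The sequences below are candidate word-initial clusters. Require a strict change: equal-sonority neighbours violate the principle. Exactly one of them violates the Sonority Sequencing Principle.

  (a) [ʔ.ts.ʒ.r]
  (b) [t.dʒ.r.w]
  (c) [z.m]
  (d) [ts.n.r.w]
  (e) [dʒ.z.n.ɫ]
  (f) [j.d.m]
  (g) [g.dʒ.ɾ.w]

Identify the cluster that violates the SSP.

(a) sonority 1-2-3-5: well-formed.
(b) sonority 1-2-5-6: well-formed.
(c) sonority 3-4: well-formed.
(d) sonority 2-4-5-6: well-formed.
(e) sonority 2-3-4-5: well-formed.
(f) sonority 6-1-4: ill-formed.
(g) sonority 1-2-5-6: well-formed.

f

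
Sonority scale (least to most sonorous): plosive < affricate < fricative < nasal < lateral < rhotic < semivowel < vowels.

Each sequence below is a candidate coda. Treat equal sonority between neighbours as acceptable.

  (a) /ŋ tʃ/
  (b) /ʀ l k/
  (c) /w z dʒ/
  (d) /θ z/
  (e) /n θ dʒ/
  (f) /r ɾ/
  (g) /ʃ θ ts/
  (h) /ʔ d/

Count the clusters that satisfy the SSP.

(a) sonority 4-2: well-formed.
(b) sonority 6-5-1: well-formed.
(c) sonority 7-3-2: well-formed.
(d) sonority 3-3: well-formed.
(e) sonority 4-3-2: well-formed.
(f) sonority 6-6: well-formed.
(g) sonority 3-3-2: well-formed.
(h) sonority 1-1: well-formed.

8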